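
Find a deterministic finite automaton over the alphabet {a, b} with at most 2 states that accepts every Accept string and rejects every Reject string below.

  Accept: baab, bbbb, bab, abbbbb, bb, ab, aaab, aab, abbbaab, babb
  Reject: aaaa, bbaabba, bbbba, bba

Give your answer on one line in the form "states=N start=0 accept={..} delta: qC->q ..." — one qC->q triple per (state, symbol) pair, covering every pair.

Fold the examples into a partial DFA from state 0: repeatedly fix the first undefined (state, symbol) met by the shortest-then-alphabetical prefix, trying targets in increasing order and rejecting any under which an Accept and a Reject string meet in one state with the same remainder; add a state when all current targets are rejected. Accepting states are where Accept strings end.
a: 0a undefined. 0a->0: ok.
b: 0b undefined. 0b->0: no, baab/aaaa meet in 0. Open state 1: 0b->1.
ba: 1a undefined. 1a->0: ok.
bb: 1b undefined. 1b->0: no, bbbb/aaaa meet in 0. 1b->1: ok.
All examples now run through 2 states with every (state, symbol) defined. Accept strings end in {1}, Reject strings end in {0}; accept={1}.

states=2 start=0 accept={1} delta: 0a->0 0b->1 1a->0 1b->1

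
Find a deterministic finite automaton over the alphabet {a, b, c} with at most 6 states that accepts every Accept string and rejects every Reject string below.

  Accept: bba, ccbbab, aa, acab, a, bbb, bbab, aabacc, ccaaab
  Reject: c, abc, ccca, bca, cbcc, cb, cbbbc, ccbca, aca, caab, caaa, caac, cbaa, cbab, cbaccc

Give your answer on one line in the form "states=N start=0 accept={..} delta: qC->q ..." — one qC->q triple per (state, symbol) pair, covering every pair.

Grow the machine one transition at a time. Run the examples from 0; the earliest place one falls off (shortest prefix, ties alphabetical) gets sent to the lowest-numbered state that keeps every Accept/Reject pair distinguishable — a pair clashes when both reach the same state with identical unread suffix — and to a fresh state only if none does.
a: 0a undefined. 0a->0: ok.
b: 0b undefined. 0b->0: ok.
c: 0c undefined. 0c->0: no, bba/c meet in 0. Open state 1: 0c->1.
ca: 1a undefined. 1a->0: no, bba/bca meet in 0. 1a->1: no, acab/cb meet in 1 with "b" left. Open state 2: 1a->2.
cb: 1b undefined. 1b->0: no, bba/cb meet in 0. 1b->1: no, acab/cbab meet in 2 with "b" left. 1b->2: ok.
cc: 1c undefined. 1c->0: ok.
caa: 2a undefined. 2a->0: no, bba/caab meet in 0. 2a->1: no, bba/caac meet in 0. 2a->2: no, acab/caab meet in 2 with "b" left. Open state 3: 2a->3.
cbb: 2b undefined. 2b->0: ok.
cbc: 2c undefined. 2c->0: ok.
caaa: 3a undefined. 3a->0: no, bba/caaa meet in 0. 3a->1: ok.
caab: 3b undefined. 3b->0: no, bba/caab meet in 0. 3b->1: ok.
caac: 3c undefined. 3c->0: no, bba/caac meet in 0. 3c->1: ok.
All examples now run through 4 states with every (state, symbol) defined. Accept strings end in {0}, Reject strings end in {1,2}; accept={0}.

states=4 start=0 accept={0} delta: 0a->0 0b->0 0c->1 1a->2 1b->2 1c->0 2a->3 2b->0 2c->0 3a->1 3b->1 3c->1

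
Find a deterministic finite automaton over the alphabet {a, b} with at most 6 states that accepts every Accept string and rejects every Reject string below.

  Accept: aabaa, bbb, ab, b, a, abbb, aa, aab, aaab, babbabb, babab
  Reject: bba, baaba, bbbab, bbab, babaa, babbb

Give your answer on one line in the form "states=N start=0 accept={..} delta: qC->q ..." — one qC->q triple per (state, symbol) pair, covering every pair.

Grow the machine one transition at a time. Run the examples from 0; the earliest place one falls off (shortest prefix, ties alphabetical) gets sent to the lowest-numbered state that keeps every Accept/Reject pair distinguishable — a pair clashes when both reach the same state with identical unread suffix — and to a fresh state only if none does.
a: 0a undefined. 0a->0: ok.
b: 0b undefined. 0b->0: no, aabaa/bba meet in 0. Open state 1: 0b->1.
ba: 1a undefined. 1a->0: no, aabaa/baaba meet in 0. 1a->1: no, babab/bbab meet in 1 with "bab" left. Open state 2: 1a->2.
bb: 1b undefined. 1b->0: no, bbb/bbab meet in 1. 1b->1: ok.
baa: 2a undefined. 2a->0: ok.
bab: 2b undefined. 2b->0: no, aabaa/bbbab meet in 0. 2b->1: no, aabaa/babaa meet in 0. 2b->2: no, aabaa/babaa meet in 0. Open state 3: 2b->3.
baba: 3a undefined. 3a->0: no, aabaa/babaa meet in 0. 3a->1: ok.
babb: 3b undefined. 3b->0: no, bbb/babbb meet in 1. 3b->1: no, bbb/babbb meet in 1. 3b->2: ok.
All examples now run through 4 states with every (state, symbol) defined. Accept strings end in {0,1}, Reject strings end in {2,3}; accept={0,1}.

states=4 start=0 accept={0,1} delta: 0a->0 0b->1 1a->2 1b->1 2a->0 2b->3 3a->1 3b->2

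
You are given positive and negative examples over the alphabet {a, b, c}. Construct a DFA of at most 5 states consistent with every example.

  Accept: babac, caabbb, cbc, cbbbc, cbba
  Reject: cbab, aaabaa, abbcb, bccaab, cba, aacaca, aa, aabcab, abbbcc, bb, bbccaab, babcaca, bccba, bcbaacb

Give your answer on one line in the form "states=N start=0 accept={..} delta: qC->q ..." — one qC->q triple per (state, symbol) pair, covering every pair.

states=4 start=0 accept={1,3} delta: 0a->0 0b->0 0c->1 1a->1 1b->2 1c->0 2a->0 2b->3 2c->1 3a->1 3b->3 3c->1

Fold the examples into a partial DFA from state 0: repeatedly fix the first undefined (state, symbol) met by the shortest-then-alphabetical prefix, trying targets in increasing order and rejecting any under which an Accept and a Reject string meet in one state with the same remainder; add a state when all current targets are rejected. Accepting states are where Accept strings end.
a: 0a undefined. 0a->0: ok.
b: 0b undefined. 0b->0: ok.
c: 0c undefined. 0c->0: no, babac/cbab meet in 0. Open state 1: 0c->1.
ca: 1a undefined. 1a->0: no, caabbb/aaabaa meet in 0. 1a->1: ok.
cb: 1b undefined. 1b->0: no, caabbb/cbab meet in 0. 1b->1: no, babac/cbab meet in 1. Open state 2: 1b->2.
bcc: 1c undefined. 1c->0: ok.
cba: 2a undefined. 2a->0: ok.
cbb: 2b undefined. 2b->0: no, caabbb/cbab meet in 0. 2b->1: no, caabbb/abbcb meet in 2. 2b->2: no, caabbb/abbcb meet in 2. Open state 3: 2b->3.
cbc: 2c undefined. 2c->0: no, cbc/cbab meet in 0. 2c->1: ok.
cbba: 3a undefined. 3a->0: no, cbba/cbab meet in 0. 3a->1: ok.
cbbb: 3b undefined. 3b->0: no, caabbb/cbab meet in 0. 3b->1: no, cbbbc/cbab meet in 0. 3b->2: no, caabbb/abbcb meet in 2. 3b->3: ok.
cbbbc: 3c undefined. 3c->0: no, cbbbc/cbab meet in 0. 3c->1: ok.
All examples now run through 4 states with every (state, symbol) defined. Accept strings end in {1,3}, Reject strings end in {0,2}; accept={1,3}.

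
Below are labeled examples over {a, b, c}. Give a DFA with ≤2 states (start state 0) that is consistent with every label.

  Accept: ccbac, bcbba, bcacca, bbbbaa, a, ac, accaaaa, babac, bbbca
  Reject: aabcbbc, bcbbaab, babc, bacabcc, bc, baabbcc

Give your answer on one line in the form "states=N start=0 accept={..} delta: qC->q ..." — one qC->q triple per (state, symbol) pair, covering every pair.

Fold the examples into a partial DFA from state 0: repeatedly fix the first undefined (state, symbol) met by the shortest-then-alphabetical prefix, trying targets in increasing order and rejecting any under which an Accept and a Reject string meet in one state with the same remainder; add a state when all current targets are rejected. Accepting states are where Accept strings end.
a: 0a undefined. 0a->0: ok.
b: 0b undefined. 0b->0: no, ac/babc meet in 0 with "c" left. Open state 1: 0b->1.
c: 0c undefined. 0c->0: ok.
ba: 1a undefined. 1a->0: ok.
bb: 1b undefined. 1b->0: no, ccbac/baabbcc meet in 0. 1b->1: ok.
bc: 1c undefined. 1c->0: no, ccbac/aabcbbc meet in 0. 1c->1: ok.
All examples now run through 2 states with every (state, symbol) defined. Accept strings end in {0}, Reject strings end in {1}; accept={0}.

states=2 start=0 accept={0} delta: 0a->0 0b->1 0c->0 1a->0 1b->1 1c->1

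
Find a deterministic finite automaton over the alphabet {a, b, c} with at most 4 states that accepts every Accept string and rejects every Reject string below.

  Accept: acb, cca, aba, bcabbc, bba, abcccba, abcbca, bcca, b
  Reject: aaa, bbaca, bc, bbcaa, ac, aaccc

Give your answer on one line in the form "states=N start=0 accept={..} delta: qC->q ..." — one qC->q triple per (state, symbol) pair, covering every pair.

states=4 start=0 accept={1,3} delta: 0a->0 0b->1 0c->2 1a->1 1b->1 1c->2 2a->2 2b->3 2c->1 3a->1 3b->2 3c->1

Grow the machine one transition at a time. Run the examples from 0; the earliest place one falls off (shortest prefix, ties alphabetical) gets sent to the lowest-numbered state that keeps every Accept/Reject pair distinguishable — a pair clashes when both reach the same state with identical unread suffix — and to a fresh state only if none does.
a: 0a undefined. 0a->0: ok.
b: 0b undefined. 0b->0: no, aba/aaa meet in 0. Open state 1: 0b->1.
c: 0c undefined. 0c->0: no, cca/aaa meet in 0. 0c->1: no, b/ac meet in 1. Open state 2: 0c->2.
bb: 1b undefined. 1b->0: no, bba/aaa meet in 0. 1b->1: ok.
bc: 1c undefined. 1c->0: no, bcabbc/aaa meet in 0. 1c->1: no, b/bc meet in 1. 1c->2: ok.
cc: 2c undefined. 2c->0: no, cca/aaa meet in 0. 2c->1: ok.
aba: 1a undefined. 1a->0: no, cca/aaa meet in 0. 1a->1: ok.
acb: 2b undefined. 2b->0: no, acb/aaa meet in 0. 2b->1: no, abcbca/bbaca meet in 2 with "a" left. 2b->2: no, acb/bc meet in 2. Open state 3: 2b->3.
bca: 2a undefined. 2a->0: no, bcabbc/bc meet in 2. 2a->1: no, cca/bbaca meet in 1. 2a->2: ok.
abcbc: 3c undefined. 3c->0: no, abcbca/aaa meet in 0. 3c->1: ok.
bcabb: 3b undefined. 3b->0: no, bcabbc/bbaca meet in 2. 3b->1: no, bcabbc/bbaca meet in 2. 3b->2: ok.
abcccba: 3a undefined. 3a->0: no, abcccba/aaa meet in 0. 3a->1: ok.
All examples now run through 4 states with every (state, symbol) defined. Accept strings end in {1,3}, Reject strings end in {0,2}; accept={1,3}.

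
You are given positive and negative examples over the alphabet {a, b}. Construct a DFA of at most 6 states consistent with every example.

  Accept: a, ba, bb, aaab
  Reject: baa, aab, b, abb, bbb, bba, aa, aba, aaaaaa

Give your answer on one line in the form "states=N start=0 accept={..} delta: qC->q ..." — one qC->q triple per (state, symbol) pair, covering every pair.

states=4 start=0 accept={1,3} delta: 0a->1 0b->2 1a->0 1b->3 2a->1 2b->3 3a->0 3b->0

Fold the examples into a partial DFA from state 0: repeatedly fix the first undefined (state, symbol) met by the shortest-then-alphabetical prefix, trying targets in increasing order and rejecting any under which an Accept and a Reject string meet in one state with the same remainder; add a state when all current targets are rejected. Accepting states are where Accept strings end.
a: 0a undefined. 0a->0: no, a/aa meet in 0. Open state 1: 0a->1.
b: 0b undefined. 0b->0: no, a/bba meet in 1. 0b->1: no, a/b meet in 1. Open state 2: 0b->2.
aa: 1a undefined. 1a->0: ok.
ab: 1b undefined. 1b->0: no, a/aba meet in 1. 1b->1: no, a/abb meet in 1. 1b->2: no, ba/aba meet in 2 with "a" left. Open state 3: 1b->3.
ba: 2a undefined. 2a->0: no, a/baa meet in 1. 2a->1: ok.
bb: 2b undefined. 2b->0: no, a/bba meet in 1. 2b->1: no, aaab/bbb meet in 3. 2b->2: no, a/bba meet in 1. 2b->3: ok.
aba: 3a undefined. 3a->0: ok.
abb: 3b undefined. 3b->0: ok.
All examples now run through 4 states with every (state, symbol) defined. Accept strings end in {1,3}, Reject strings end in {0,2}; accept={1,3}.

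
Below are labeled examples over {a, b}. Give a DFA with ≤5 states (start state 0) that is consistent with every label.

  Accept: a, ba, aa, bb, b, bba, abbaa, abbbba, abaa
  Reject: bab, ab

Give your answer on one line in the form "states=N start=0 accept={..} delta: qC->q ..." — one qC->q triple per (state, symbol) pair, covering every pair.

states=3 start=0 accept={0,1} delta: 0a->1 0b->0 1a->0 1b->2 2a->0 2b->0

State merging on the prefix tree: take the shortest (then alphabetical) example prefix whose next move is undefined and point that move at state 0, else 1, else 2, ...; a target is out if some Accept/Reject pair would then sit in one state with the same input left (inseparable). If every existing state is out, open a new one.
a: 0a undefined. 0a->0: no, b/ab meet in 0 with "b" left. Open state 1: 0a->1.
b: 0b undefined. 0b->0: ok.
aa: 1a undefined. 1a->0: ok.
ab: 1b undefined. 1b->0: no, aa/bab meet in 0. 1b->1: no, a/bab meet in 1. Open state 2: 1b->2.
aba: 2a undefined. 2a->0: ok.
abb: 2b undefined. 2b->0: ok.
All examples now run through 3 states with every (state, symbol) defined. Accept strings end in {0,1}, Reject strings end in {2}; accept={0,1}.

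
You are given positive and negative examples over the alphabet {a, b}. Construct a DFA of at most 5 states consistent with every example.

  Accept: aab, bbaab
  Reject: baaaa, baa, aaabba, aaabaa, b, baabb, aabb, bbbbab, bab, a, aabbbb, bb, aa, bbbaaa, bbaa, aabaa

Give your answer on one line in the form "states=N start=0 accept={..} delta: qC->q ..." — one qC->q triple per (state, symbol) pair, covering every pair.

states=4 start=0 accept={3} delta: 0a->1 0b->0 1a->2 1b->0 2a->0 2b->3 3a->0 3b->0

Grow the machine one transition at a time. Run the examples from 0; the earliest place one falls off (shortest prefix, ties alphabetical) gets sent to the lowest-numbered state that keeps every Accept/Reject pair distinguishable — a pair clashes when both reach the same state with identical unread suffix — and to a fresh state only if none does.
a: 0a undefined. 0a->0: no, aab/b meet in 0 with "b" left. Open state 1: 0a->1.
b: 0b undefined. 0b->0: ok.
aa: 1a undefined. 1a->0: no, aab/baaaa meet in 0. 1a->1: no, aab/bbbbab meet in 1 with "b" left. Open state 2: 1a->2.
aaa: 2a undefined. 2a->0: ok.
aab: 2b undefined. 2b->0: no, aab/b meet in 0. 2b->1: no, aab/baaaa meet in 1. 2b->2: no, aab/baa meet in 2. Open state 3: 2b->3.
bab: 1b undefined. 1b->0: ok.
aaba: 3a undefined. 3a->0: ok.
aabb: 3b undefined. 3b->0: ok.
All examples now run through 4 states with every (state, symbol) defined. Accept strings end in {3}, Reject strings end in {0,1,2}; accept={3}.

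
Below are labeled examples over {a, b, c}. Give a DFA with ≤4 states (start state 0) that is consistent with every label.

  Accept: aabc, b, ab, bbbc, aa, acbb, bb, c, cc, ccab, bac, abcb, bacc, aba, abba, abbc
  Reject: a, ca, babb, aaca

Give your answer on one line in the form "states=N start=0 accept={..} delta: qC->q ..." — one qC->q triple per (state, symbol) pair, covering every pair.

Grow the machine one transition at a time. Run the examples from 0; the earliest place one falls off (shortest prefix, ties alphabetical) gets sent to the lowest-numbered state that keeps every Accept/Reject pair distinguishable — a pair clashes when both reach the same state with identical unread suffix — and to a fresh state only if none does.
a: 0a undefined. 0a->0: no, aa/a meet in 0. Open state 1: 0a->1.
b: 0b undefined. 0b->0: ok.
c: 0c undefined. 0c->0: ok.
aa: 1a undefined. 1a->0: ok.
ab: 1b undefined. 1b->0: no, aabc/babb meet in 0. 1b->1: no, ab/a meet in 1. Open state 2: 1b->2.
ac: 1c undefined. 1c->0: ok.
aba: 2a undefined. 2a->0: ok.
abb: 2b undefined. 2b->0: no, aabc/babb meet in 0. 2b->1: ok.
abc: 2c undefined. 2c->0: ok.
All examples now run through 3 states with every (state, symbol) defined. Accept strings end in {0,2}, Reject strings end in {1}; accept={0,2}.

states=3 start=0 accept={0,2} delta: 0a->1 0b->0 0c->0 1a->0 1b->2 1c->0 2a->0 2b->1 2c->0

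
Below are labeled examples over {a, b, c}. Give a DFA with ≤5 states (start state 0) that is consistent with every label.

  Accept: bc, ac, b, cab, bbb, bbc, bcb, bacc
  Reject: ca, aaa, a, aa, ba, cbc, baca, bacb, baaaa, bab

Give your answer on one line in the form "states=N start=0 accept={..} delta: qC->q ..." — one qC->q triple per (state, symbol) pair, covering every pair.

Fold the examples into a partial DFA from state 0: repeatedly fix the first undefined (state, symbol) met by the shortest-then-alphabetical prefix, trying targets in increasing order and rejecting any under which an Accept and a Reject string meet in one state with the same remainder; add a state when all current targets are rejected. Accepting states are where Accept strings end.
a: 0a undefined. 0a->0: ok.
b: 0b undefined. 0b->0: no, b/aaa meet in 0. Open state 1: 0b->1.
c: 0c undefined. 0c->0: no, bc/cbc meet in 1 with "c" left. 0c->1: no, cab/bab meet in 1 with "ab" left. Open state 2: 0c->2.
ba: 1a undefined. 1a->0: no, b/bab meet in 1. 1a->1: no, b/ba meet in 1. 1a->2: no, ac/ba meet in 2. Open state 3: 1a->3.
bb: 1b undefined. 1b->0: ok.
bc: 1c undefined. 1c->0: no, bc/aaa meet in 0. 1c->1: no, bcb/aaa meet in 0. 1c->2: ok.
ca: 2a undefined. 2a->0: ok.
cb: 2b undefined. 2b->0: no, bc/cbc meet in 2. 2b->1: no, bc/cbc meet in 2. 2b->2: ok.
baa: 3a undefined. 3a->0: ok.
bab: 3b undefined. 3b->0: ok.
bac: 3c undefined. 3c->0: no, b/bacb meet in 1. 3c->1: ok.
cbc: 2c undefined. 2c->0: ok.
All examples now run through 4 states with every (state, symbol) defined. Accept strings end in {1,2}, Reject strings end in {0,3}; accept={1,2}.

states=4 start=0 accept={1,2} delta: 0a->0 0b->1 0c->2 1a->3 1b->0 1c->2 2a->0 2b->2 2c->0 3a->0 3b->0 3c->1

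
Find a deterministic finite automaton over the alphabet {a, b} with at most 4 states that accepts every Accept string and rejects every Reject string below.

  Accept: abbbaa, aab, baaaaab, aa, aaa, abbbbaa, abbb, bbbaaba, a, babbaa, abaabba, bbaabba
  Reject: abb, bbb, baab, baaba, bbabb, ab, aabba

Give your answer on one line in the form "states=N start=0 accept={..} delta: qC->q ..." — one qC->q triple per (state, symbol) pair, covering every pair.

states=4 start=0 accept={0,1} delta: 0a->1 0b->1 1a->0 1b->2 2a->3 2b->3 3a->1 3b->1

Fold the examples into a partial DFA from state 0: repeatedly fix the first undefined (state, symbol) met by the shortest-then-alphabetical prefix, trying targets in increasing order and rejecting any under which an Accept and a Reject string meet in one state with the same remainder; add a state when all current targets are rejected. Accepting states are where Accept strings end.
a: 0a undefined. 0a->0: no, aab/ab meet in 0 with "b" left. Open state 1: 0a->1.
b: 0b undefined. 0b->0: no, aab/baab meet in 1 with "ab" left. 0b->1: ok.
aa: 1a undefined. 1a->0: ok.
ab: 1b undefined. 1b->0: no, abbbaa/baab meet in 0. 1b->1: no, abbbaa/abb meet in 1. Open state 2: 1b->2.
aba: 2a undefined. 2a->0: no, aa/baaba meet in 0. 2a->1: no, aab/baaba meet in 1. 2a->2: no, abbb/bbabb meet in 2 with "bb" left. Open state 3: 2a->3.
abb: 2b undefined. 2b->0: no, aa/abb meet in 0. 2b->1: no, aab/abb meet in 1. 2b->2: no, abbb/abb meet in 2. 2b->3: ok.
abaa: 3a undefined. 3a->0: no, bbbaaba/abb meet in 3. 3a->1: ok.
abbb: 3b undefined. 3b->0: no, aab/bbabb meet in 1. 3b->1: ok.
All examples now run through 4 states with every (state, symbol) defined. Accept strings end in {0,1}, Reject strings end in {2,3}; accept={0,1}.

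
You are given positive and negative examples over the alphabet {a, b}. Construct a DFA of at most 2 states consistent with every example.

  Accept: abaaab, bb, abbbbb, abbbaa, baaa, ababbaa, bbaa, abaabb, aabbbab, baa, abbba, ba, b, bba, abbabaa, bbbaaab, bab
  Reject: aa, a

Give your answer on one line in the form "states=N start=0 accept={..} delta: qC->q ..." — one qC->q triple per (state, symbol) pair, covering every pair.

Grow the machine one transition at a time. Run the examples from 0; the earliest place one falls off (shortest prefix, ties alphabetical) gets sent to the lowest-numbered state that keeps every Accept/Reject pair distinguishable — a pair clashes when both reach the same state with identical unread suffix — and to a fresh state only if none does.
a: 0a undefined. 0a->0: ok.
b: 0b undefined. 0b->0: no, abaaab/aa meet in 0. Open state 1: 0b->1.
ba: 1a undefined. 1a->0: no, baaa/aa meet in 0. 1a->1: ok.
bb: 1b undefined. 1b->0: no, abaaab/aa meet in 0. 1b->1: ok.
All examples now run through 2 states with every (state, symbol) defined. Accept strings end in {1}, Reject strings end in {0}; accept={1}.

states=2 start=0 accept={1} delta: 0a->0 0b->1 1a->1 1b->1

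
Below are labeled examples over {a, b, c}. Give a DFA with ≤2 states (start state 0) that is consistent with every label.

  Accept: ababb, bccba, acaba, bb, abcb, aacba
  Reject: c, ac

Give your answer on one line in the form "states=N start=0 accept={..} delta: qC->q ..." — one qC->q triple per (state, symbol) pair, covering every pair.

Fold the examples into a partial DFA from state 0: repeatedly fix the first undefined (state, symbol) met by the shortest-then-alphabetical prefix, trying targets in increasing order and rejecting any under which an Accept and a Reject string meet in one state with the same remainder; add a state when all current targets are rejected. Accepting states are where Accept strings end.
a: 0a undefined. 0a->0: ok.
b: 0b undefined. 0b->0: ok.
c: 0c undefined. 0c->0: no, ababb/c meet in 0. Open state 1: 0c->1.
aca: 1a undefined. 1a->0: ok.
bcc: 1c undefined. 1c->0: ok.
aacb: 1b undefined. 1b->0: ok.
All examples now run through 2 states with every (state, symbol) defined. Accept strings end in {0}, Reject strings end in {1}; accept={0}.

states=2 start=0 accept={0} delta: 0a->0 0b->0 0c->1 1a->0 1b->0 1c->0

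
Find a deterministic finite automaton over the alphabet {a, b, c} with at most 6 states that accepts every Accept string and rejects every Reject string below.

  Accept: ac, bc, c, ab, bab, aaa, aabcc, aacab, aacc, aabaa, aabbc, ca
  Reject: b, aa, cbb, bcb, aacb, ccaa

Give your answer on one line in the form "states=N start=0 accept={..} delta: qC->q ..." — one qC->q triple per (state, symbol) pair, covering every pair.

Grow the machine one transition at a time. Run the examples from 0; the earliest place one falls off (shortest prefix, ties alphabetical) gets sent to the lowest-numbered state that keeps every Accept/Reject pair distinguishable — a pair clashes when both reach the same state with identical unread suffix — and to a fresh state only if none does.
a: 0a undefined. 0a->0: no, ab/b meet in 0 with "b" left. Open state 1: 0a->1.
b: 0b undefined. 0b->0: ok.
c: 0c undefined. 0c->0: no, bc/b meet in 0. 0c->1: no, ab/bcb meet in 1 with "b" left. Open state 2: 0c->2.
aa: 1a undefined. 1a->0: no, aabaa/b meet in 0. 1a->1: no, aaa/aa meet in 1. 1a->2: no, bc/aa meet in 2. Open state 3: 1a->3.
ab: 1b undefined. 1b->0: no, ab/b meet in 0. 1b->1: ok.
ac: 1c undefined. 1c->0: no, ac/b meet in 0. 1c->1: ok.
ca: 2a undefined. 2a->0: no, ca/b meet in 0. 2a->1: ok.
cb: 2b undefined. 2b->0: ok.
cc: 2c undefined. 2c->0: ok.
aaa: 3a undefined. 3a->0: no, aaa/b meet in 0. 3a->1: ok.
aab: 3b undefined. 3b->0: no, aabcc/b meet in 0. 3b->1: ok.
aac: 3c undefined. 3c->0: ok.
All examples now run through 4 states with every (state, symbol) defined. Accept strings end in {1,2}, Reject strings end in {0,3}; accept={1,2}.

states=4 start=0 accept={1,2} delta: 0a->1 0b->0 0c->2 1a->3 1b->1 1c->1 2a->1 2b->0 2c->0 3a->1 3b->1 3c->0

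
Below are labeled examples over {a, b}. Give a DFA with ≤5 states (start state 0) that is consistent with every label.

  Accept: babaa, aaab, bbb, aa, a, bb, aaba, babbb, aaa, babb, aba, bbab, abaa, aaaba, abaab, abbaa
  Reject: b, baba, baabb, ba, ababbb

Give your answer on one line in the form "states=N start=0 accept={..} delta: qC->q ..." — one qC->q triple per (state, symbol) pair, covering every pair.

State merging on the prefix tree: take the shortest (then alphabetical) example prefix whose next move is undefined and point that move at state 0, else 1, else 2, ...; a target is out if some Accept/Reject pair would then sit in one state with the same input left (inseparable). If every existing state is out, open a new one.
a: 0a undefined. 0a->0: no, aaab/b meet in 0 with "b" left. Open state 1: 0a->1.
b: 0b undefined. 0b->0: no, bbb/b meet in 0. 0b->1: no, aa/ba meet in 1 with "a" left. Open state 2: 0b->2.
aa: 1a undefined. 1a->0: no, aaba/ba meet in 2 with "a" left. 1a->1: ok.
ab: 1b undefined. 1b->0: no, bb/ababbb meet in 2 with "b" left. 1b->1: no, aaab/ababbb meet in 1. 1b->2: no, aaab/b meet in 2. Open state 3: 1b->3.
ba: 2a undefined. 2a->0: ok.
bb: 2b undefined. 2b->0: no, bbb/b meet in 2. 2b->1: ok.
aba: 3a undefined. 3a->0: no, aaab/ababbb meet in 3. 3a->1: ok.
abb: 3b undefined. 3b->0: ok.
All examples now run through 4 states with every (state, symbol) defined. Accept strings end in {1,3}, Reject strings end in {0,2}; accept={1,3}.

states=4 start=0 accept={1,3} delta: 0a->1 0b->2 1a->1 1b->3 2a->0 2b->1 3a->1 3b->0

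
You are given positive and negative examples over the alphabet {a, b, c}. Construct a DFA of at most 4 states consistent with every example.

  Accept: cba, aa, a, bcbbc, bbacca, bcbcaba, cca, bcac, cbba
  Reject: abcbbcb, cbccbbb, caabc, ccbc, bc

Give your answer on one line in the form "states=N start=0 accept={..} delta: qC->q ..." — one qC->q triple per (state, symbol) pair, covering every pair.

Fold the examples into a partial DFA from state 0: repeatedly fix the first undefined (state, symbol) met by the shortest-then-alphabetical prefix, trying targets in increasing order and rejecting any under which an Accept and a Reject string meet in one state with the same remainder; add a state when all current targets are rejected. Accepting states are where Accept strings end.
a: 0a undefined. 0a->0: ok.
b: 0b undefined. 0b->0: ok.
c: 0c undefined. 0c->0: no, cba/abcbbcb meet in 0. Open state 1: 0c->1.
ca: 1a undefined. 1a->0: no, bcac/caabc meet in 1. 1a->1: ok.
cb: 1b undefined. 1b->0: no, cba/abcbbcb meet in 0. 1b->1: no, cba/bc meet in 1. Open state 2: 1b->2.
cc: 1c undefined. 1c->0: ok.
cba: 2a undefined. 2a->0: ok.
cbb: 2b undefined. 2b->0: no, bcbbc/ccbc meet in 1. 2b->1: no, cba/abcbbcb meet in 0. 2b->2: no, bcbbc/caabc meet in 2 with "c" left. Open state 3: 2b->3.
cbc: 2c undefined. 2c->0: no, cba/caabc meet in 0. 2c->1: no, cba/cbccbbb meet in 0. 2c->2: ok.
cbba: 3a undefined. 3a->0: ok.
bcbbc: 3c undefined. 3c->0: no, cba/abcbbcb meet in 0. 3c->1: no, bcbbc/ccbc meet in 1. 3c->2: no, bcbbc/caabc meet in 2. 3c->3: ok.
cbccbb: 3b undefined. 3b->0: no, cba/abcbbcb meet in 0. 3b->1: ok.
All examples now run through 4 states with every (state, symbol) defined. Accept strings end in {0,3}, Reject strings end in {1,2}; accept={0,3}.

states=4 start=0 accept={0,3} delta: 0a->0 0b->0 0c->1 1a->1 1b->2 1c->0 2a->0 2b->3 2c->2 3a->0 3b->1 3c->3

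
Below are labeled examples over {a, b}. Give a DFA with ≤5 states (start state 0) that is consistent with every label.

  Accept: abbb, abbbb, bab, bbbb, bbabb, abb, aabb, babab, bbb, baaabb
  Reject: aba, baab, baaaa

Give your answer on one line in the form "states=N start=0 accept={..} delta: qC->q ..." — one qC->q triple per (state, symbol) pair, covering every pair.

states=4 start=0 accept={0,1} delta: 0a->0 0b->1 1a->2 1b->0 2a->3 2b->0 3a->1 3b->2

Grow the machine one transition at a time. Run the examples from 0; the earliest place one falls off (shortest prefix, ties alphabetical) gets sent to the lowest-numbered state that keeps every Accept/Reject pair distinguishable — a pair clashes when both reach the same state with identical unread suffix — and to a fresh state only if none does.
a: 0a undefined. 0a->0: ok.
b: 0b undefined. 0b->0: no, abbb/aba meet in 0. Open state 1: 0b->1.
ba: 1a undefined. 1a->0: no, bab/baab meet in 1. 1a->1: no, bab/baab meet in 1 with "b" left. Open state 2: 1a->2.
bb: 1b undefined. 1b->0: ok.
baa: 2a undefined. 2a->0: no, abbb/baab meet in 1. 2a->1: no, abbb/baaaa meet in 1. 2a->2: no, bab/baab meet in 2 with "b" left. Open state 3: 2a->3.
bab: 2b undefined. 2b->0: ok.
baaa: 3a undefined. 3a->0: no, abbbb/baaaa meet in 0. 3a->1: ok.
baab: 3b undefined. 3b->0: no, abbbb/baab meet in 0. 3b->1: no, abbb/baab meet in 1. 3b->2: ok.
All examples now run through 4 states with every (state, symbol) defined. Accept strings end in {0,1}, Reject strings end in {2}; accept={0,1}.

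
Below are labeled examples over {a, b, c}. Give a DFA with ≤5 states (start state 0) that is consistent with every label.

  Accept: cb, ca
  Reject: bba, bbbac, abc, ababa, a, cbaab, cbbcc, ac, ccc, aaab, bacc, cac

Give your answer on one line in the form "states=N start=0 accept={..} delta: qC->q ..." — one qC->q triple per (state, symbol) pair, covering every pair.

Fold the examples into a partial DFA from state 0: repeatedly fix the first undefined (state, symbol) met by the shortest-then-alphabetical prefix, trying targets in increasing order and rejecting any under which an Accept and a Reject string meet in one state with the same remainder; add a state when all current targets are rejected. Accepting states are where Accept strings end.
a: 0a undefined. 0a->0: ok.
b: 0b undefined. 0b->0: ok.
c: 0c undefined. 0c->0: no, cb/bba meet in 0. Open state 1: 0c->1.
ca: 1a undefined. 1a->0: no, ca/bba meet in 0. 1a->1: no, ca/bbbac meet in 1. Open state 2: 1a->2.
cb: 1b undefined. 1b->0: no, cb/bba meet in 0. 1b->1: no, cb/bbbac meet in 1. 1b->2: ok.
cc: 1c undefined. 1c->0: ok.
cac: 2c undefined. 2c->0: ok.
cba: 2a undefined. 2a->0: ok.
cbb: 2b undefined. 2b->0: ok.
All examples now run through 3 states with every (state, symbol) defined. Accept strings end in {2}, Reject strings end in {0,1}; accept={2}.

states=3 start=0 accept={2} delta: 0a->0 0b->0 0c->1 1a->2 1b->2 1c->0 2a->0 2b->0 2c->0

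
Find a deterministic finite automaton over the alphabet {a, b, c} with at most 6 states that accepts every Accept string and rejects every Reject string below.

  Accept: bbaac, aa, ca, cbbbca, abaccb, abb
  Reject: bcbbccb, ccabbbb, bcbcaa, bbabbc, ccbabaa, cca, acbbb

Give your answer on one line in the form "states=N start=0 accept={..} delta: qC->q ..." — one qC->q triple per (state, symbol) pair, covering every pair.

states=5 start=0 accept={0,1,2,4} delta: 0a->0 0b->1 0c->1 1a->0 1b->2 1c->2 2a->3 2b->4 2c->3 3a->0 3b->1 3c->4 4a->2 4b->3 4c->4

State merging on the prefix tree: take the shortest (then alphabetical) example prefix whose next move is undefined and point that move at state 0, else 1, else 2, ...; a target is out if some Accept/Reject pair would then sit in one state with the same input left (inseparable). If every existing state is out, open a new one.
a: 0a undefined. 0a->0: ok.
b: 0b undefined. 0b->0: no, bbaac/bbabbc meet in 0 with "c" left. Open state 1: 0b->1.
c: 0c undefined. 0c->0: no, aa/cca meet in 0. 0c->1: ok.
bb: 1b undefined. 1b->0: no, bbaac/bbabbc meet in 1. 1b->1: no, cbbbca/cca meet in 1 with "ca" left. Open state 2: 1b->2.
bc: 1c undefined. 1c->0: no, aa/bcbcaa meet in 0. 1c->1: no, ca/cca meet in 1 with "a" left. 1c->2: ok.
ca: 1a undefined. 1a->0: ok.
bba: 2a undefined. 2a->0: no, aa/cca meet in 0. 2a->1: no, bbaac/cca meet in 1. 2a->2: no, abb/cca meet in 2. Open state 3: 2a->3.
bcb: 2b undefined. 2b->0: no, aa/bcbcaa meet in 0. 2b->1: no, aa/ccbabaa meet in 0. 2b->2: no, abaccb/acbbb meet in 2. 2b->3: no, abaccb/cca meet in 3. Open state 4: 2b->4.
bbaa: 3a undefined. 3a->0: ok.
bbab: 3b undefined. 3b->0: no, abaccb/ccabbbb meet in 4. 3b->1: ok.
bcbb: 4b undefined. 4b->0: no, aa/ccabbbb meet in 0. 4b->1: no, bbaac/ccabbbb meet in 1. 4b->2: no, abb/ccabbbb meet in 2. 4b->3: ok.
bcbc: 4c undefined. 4c->0: no, aa/bcbcaa meet in 0. 4c->1: no, aa/bcbcaa meet in 0. 4c->2: no, aa/bcbcaa meet in 0. 4c->3: no, aa/bcbcaa meet in 0. 4c->4: ok.
ccba: 4a undefined. 4a->0: no, aa/bcbcaa meet in 0. 4a->1: no, aa/bcbcaa meet in 0. 4a->2: ok.
bcbbc: 3c undefined. 3c->0: no, abb/bcbbccb meet in 2. 3c->1: no, abaccb/bcbbccb meet in 4. 3c->2: no, cbbbca/ccabbbb meet in 3. 3c->3: no, bbaac/bcbbccb meet in 1. 3c->4: ok.
bbabbc: 2c undefined. 2c->0: no, aa/bbabbc meet in 0. 2c->1: no, bbaac/bbabbc meet in 1. 2c->2: no, cbbbca/bbabbc meet in 2. 2c->3: ok.
All examples now run through 5 states with every (state, symbol) defined. Accept strings end in {0,1,2,4}, Reject strings end in {3}; accept={0,1,2,4}.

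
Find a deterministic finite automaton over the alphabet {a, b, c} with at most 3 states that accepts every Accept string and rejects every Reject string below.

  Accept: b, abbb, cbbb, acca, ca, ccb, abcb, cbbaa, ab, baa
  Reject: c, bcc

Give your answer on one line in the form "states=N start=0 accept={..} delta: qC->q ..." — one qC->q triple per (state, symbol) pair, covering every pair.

Grow the machine one transition at a time. Run the examples from 0; the earliest place one falls off (shortest prefix, ties alphabetical) gets sent to the lowest-numbered state that keeps every Accept/Reject pair distinguishable — a pair clashes when both reach the same state with identical unread suffix — and to a fresh state only if none does.
a: 0a undefined. 0a->0: ok.
b: 0b undefined. 0b->0: ok.
c: 0c undefined. 0c->0: no, b/c meet in 0. Open state 1: 0c->1.
ca: 1a undefined. 1a->0: ok.
cb: 1b undefined. 1b->0: ok.
cc: 1c undefined. 1c->0: no, b/bcc meet in 0. 1c->1: ok.
All examples now run through 2 states with every (state, symbol) defined. Accept strings end in {0}, Reject strings end in {1}; accept={0}.

states=2 start=0 accept={0} delta: 0a->0 0b->0 0c->1 1a->0 1b->0 1c->1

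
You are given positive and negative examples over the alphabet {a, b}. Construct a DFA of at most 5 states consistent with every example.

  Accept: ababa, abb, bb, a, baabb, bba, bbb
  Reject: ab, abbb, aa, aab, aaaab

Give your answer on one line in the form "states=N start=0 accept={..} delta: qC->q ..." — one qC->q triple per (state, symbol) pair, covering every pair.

State merging on the prefix tree: take the shortest (then alphabetical) example prefix whose next move is undefined and point that move at state 0, else 1, else 2, ...; a target is out if some Accept/Reject pair would then sit in one state with the same input left (inseparable). If every existing state is out, open a new one.
a: 0a undefined. 0a->0: no, a/aa meet in 0. Open state 1: 0a->1.
b: 0b undefined. 0b->0: ok.
aa: 1a undefined. 1a->0: no, bb/aa meet in 0. 1a->1: no, a/aa meet in 1. Open state 2: 1a->2.
ab: 1b undefined. 1b->0: no, abb/ab meet in 0. 1b->1: no, abb/ab meet in 1. 1b->2: no, abb/aab meet in 2 with "b" left. Open state 3: 1b->3.
aaa: 2a undefined. 2a->0: ok.
aab: 2b undefined. 2b->0: no, bb/aab meet in 0. 2b->1: no, a/aab meet in 1. 2b->2: no, baabb/aa meet in 2. 2b->3: ok.
aba: 3a undefined. 3a->0: ok.
abb: 3b undefined. 3b->0: no, abb/abbb meet in 0. 3b->1: ok.
All examples now run through 4 states with every (state, symbol) defined. Accept strings end in {0,1}, Reject strings end in {2,3}; accept={0,1}.

states=4 start=0 accept={0,1} delta: 0a->1 0b->0 1a->2 1b->3 2a->0 2b->3 3a->0 3b->1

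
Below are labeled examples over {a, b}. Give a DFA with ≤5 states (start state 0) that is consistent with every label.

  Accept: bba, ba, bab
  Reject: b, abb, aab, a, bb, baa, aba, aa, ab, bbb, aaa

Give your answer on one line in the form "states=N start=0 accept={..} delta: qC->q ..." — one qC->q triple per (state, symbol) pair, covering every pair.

states=4 start=0 accept={3} delta: 0a->1 0b->2 1a->0 1b->0 2a->3 2b->2 3a->0 3b->3

State merging on the prefix tree: take the shortest (then alphabetical) example prefix whose next move is undefined and point that move at state 0, else 1, else 2, ...; a target is out if some Accept/Reject pair would then sit in one state with the same input left (inseparable). If every existing state is out, open a new one.
a: 0a undefined. 0a->0: no, ba/aba meet in 0 with "ba" left. Open state 1: 0a->1.
b: 0b undefined. 0b->0: no, bba/a meet in 1. 0b->1: no, bba/aba meet in 1 with "ba" left. Open state 2: 0b->2.
aa: 1a undefined. 1a->0: ok.
ab: 1b undefined. 1b->0: ok.
ba: 2a undefined. 2a->0: no, ba/aa meet in 0. 2a->1: no, ba/a meet in 1. 2a->2: no, ba/b meet in 2. Open state 3: 2a->3.
bb: 2b undefined. 2b->0: no, bba/a meet in 1. 2b->1: no, bba/aa meet in 0. 2b->2: ok.
baa: 3a undefined. 3a->0: ok.
bab: 3b undefined. 3b->0: no, bab/baa meet in 0. 3b->1: no, bab/a meet in 1. 3b->2: no, bab/b meet in 2. 3b->3: ok.
All examples now run through 4 states with every (state, symbol) defined. Accept strings end in {3}, Reject strings end in {0,1,2}; accept={3}.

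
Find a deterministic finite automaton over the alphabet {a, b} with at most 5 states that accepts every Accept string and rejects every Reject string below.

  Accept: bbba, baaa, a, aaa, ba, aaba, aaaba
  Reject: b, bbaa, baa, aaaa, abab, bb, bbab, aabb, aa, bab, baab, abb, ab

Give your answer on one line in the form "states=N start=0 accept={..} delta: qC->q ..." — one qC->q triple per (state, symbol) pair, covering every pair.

states=2 start=0 accept={1} delta: 0a->1 0b->0 1a->0 1b->0

State merging on the prefix tree: take the shortest (then alphabetical) example prefix whose next move is undefined and point that move at state 0, else 1, else 2, ...; a target is out if some Accept/Reject pair would then sit in one state with the same input left (inseparable). If every existing state is out, open a new one.
a: 0a undefined. 0a->0: no, a/aaaa meet in 0. Open state 1: 0a->1.
b: 0b undefined. 0b->0: ok.
aa: 1a undefined. 1a->0: ok.
ab: 1b undefined. 1b->0: ok.
All examples now run through 2 states with every (state, symbol) defined. Accept strings end in {1}, Reject strings end in {0}; accept={1}.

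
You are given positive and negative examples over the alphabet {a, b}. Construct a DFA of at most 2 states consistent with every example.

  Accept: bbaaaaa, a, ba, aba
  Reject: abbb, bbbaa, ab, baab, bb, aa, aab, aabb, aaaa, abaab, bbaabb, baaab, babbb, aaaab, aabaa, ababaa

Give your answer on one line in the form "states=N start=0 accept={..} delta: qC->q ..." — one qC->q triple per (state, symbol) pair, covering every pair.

states=2 start=0 accept={1} delta: 0a->1 0b->0 1a->0 1b->0

Grow the machine one transition at a time. Run the examples from 0; the earliest place one falls off (shortest prefix, ties alphabetical) gets sent to the lowest-numbered state that keeps every Accept/Reject pair distinguishable — a pair clashes when both reach the same state with identical unread suffix — and to a fresh state only if none does.
a: 0a undefined. 0a->0: no, a/aa meet in 0. Open state 1: 0a->1.
b: 0b undefined. 0b->0: ok.
aa: 1a undefined. 1a->0: ok.
ab: 1b undefined. 1b->0: ok.
All examples now run through 2 states with every (state, symbol) defined. Accept strings end in {1}, Reject strings end in {0}; accept={1}.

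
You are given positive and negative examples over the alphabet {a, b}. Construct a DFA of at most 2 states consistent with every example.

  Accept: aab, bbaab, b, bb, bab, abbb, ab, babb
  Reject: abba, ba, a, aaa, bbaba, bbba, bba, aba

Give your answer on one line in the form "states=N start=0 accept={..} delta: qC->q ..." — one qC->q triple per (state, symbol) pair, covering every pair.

State merging on the prefix tree: take the shortest (then alphabetical) example prefix whose next move is undefined and point that move at state 0, else 1, else 2, ...; a target is out if some Accept/Reject pair would then sit in one state with the same input left (inseparable). If every existing state is out, open a new one.
a: 0a undefined. 0a->0: ok.
b: 0b undefined. 0b->0: no, aab/abba meet in 0. Open state 1: 0b->1.
ba: 1a undefined. 1a->0: ok.
bb: 1b undefined. 1b->0: no, bb/abba meet in 0. 1b->1: ok.
All examples now run through 2 states with every (state, symbol) defined. Accept strings end in {1}, Reject strings end in {0}; accept={1}.

states=2 start=0 accept={1} delta: 0a->0 0b->1 1a->0 1b->1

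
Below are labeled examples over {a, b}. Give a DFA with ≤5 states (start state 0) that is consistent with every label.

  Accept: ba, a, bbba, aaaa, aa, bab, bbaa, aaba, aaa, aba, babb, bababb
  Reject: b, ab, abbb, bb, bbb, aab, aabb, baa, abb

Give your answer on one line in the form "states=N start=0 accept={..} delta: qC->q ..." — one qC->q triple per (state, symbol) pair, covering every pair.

states=5 start=0 accept={0,2,4} delta: 0a->0 0b->1 1a->2 1b->3 2a->1 2b->4 3a->0 3b->1 4a->2 4b->0

Fold the examples into a partial DFA from state 0: repeatedly fix the first undefined (state, symbol) met by the shortest-then-alphabetical prefix, trying targets in increasing order and rejecting any under which an Accept and a Reject string meet in one state with the same remainder; add a state when all current targets are rejected. Accepting states are where Accept strings end.
a: 0a undefined. 0a->0: ok.
b: 0b undefined. 0b->0: no, ba/b meet in 0. Open state 1: 0b->1.
ba: 1a undefined. 1a->0: no, ba/baa meet in 0. 1a->1: no, ba/b meet in 1. Open state 2: 1a->2.
bb: 1b undefined. 1b->0: no, a/bb meet in 0. 1b->1: no, bbaa/baa meet in 2 with "a" left. 1b->2: no, ba/bb meet in 2. Open state 3: 1b->3.
baa: 2a undefined. 2a->0: no, a/baa meet in 0. 2a->1: ok.
bab: 2b undefined. 2b->0: no, babb/b meet in 1. 2b->1: no, bab/b meet in 1. 2b->2: no, bababb/abbb meet in 3 with "b" left. 2b->3: no, bab/bb meet in 3. Open state 4: 2b->4.
bba: 3a undefined. 3a->0: ok.
bbb: 3b undefined. 3b->0: no, a/abbb meet in 0. 3b->1: ok.
baba: 4a undefined. 4a->0: no, bababb/bb meet in 3. 4a->1: no, bababb/b meet in 1. 4a->2: ok.
babb: 4b undefined. 4b->0: ok.
All examples now run through 5 states with every (state, symbol) defined. Accept strings end in {0,2,4}, Reject strings end in {1,3}; accept={0,2,4}.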